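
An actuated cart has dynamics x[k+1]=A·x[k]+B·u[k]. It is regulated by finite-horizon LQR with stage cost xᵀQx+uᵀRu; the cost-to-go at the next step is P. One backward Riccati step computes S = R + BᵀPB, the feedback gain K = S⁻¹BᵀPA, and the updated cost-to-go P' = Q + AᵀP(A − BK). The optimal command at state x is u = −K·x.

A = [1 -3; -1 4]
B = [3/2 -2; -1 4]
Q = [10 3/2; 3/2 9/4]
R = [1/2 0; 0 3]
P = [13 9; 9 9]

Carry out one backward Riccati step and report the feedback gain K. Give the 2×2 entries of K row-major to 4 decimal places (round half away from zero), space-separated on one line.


0.4802 -0.9674 -0.1193 0.7109

BᵀP = [10.5000 4.5000; 10.0000 18.0000]
S = R + BᵀPB = [1/2 0; 0 3] + [11.2500 -3.0000; -3.0000 52.0000] = [11.7500 -3.0000; -3.0000 55.0000]
BᵀPA = [6.0000 -13.5000; -8.0000 42.0000]
K = S⁻¹·BᵀPA = [0.4802 -0.9674; -0.1193 0.7109]
A−BK = [0.0412 -0.1271; -0.0428 0.1891]
AᵀP(A−BK) = [0.1648 -0.5084; -0.5084 2.0832]
P' = Q + AᵀP(A−BK) = [10.1648 0.9916; 0.9916 4.3332]
tr(P') = 14.4979


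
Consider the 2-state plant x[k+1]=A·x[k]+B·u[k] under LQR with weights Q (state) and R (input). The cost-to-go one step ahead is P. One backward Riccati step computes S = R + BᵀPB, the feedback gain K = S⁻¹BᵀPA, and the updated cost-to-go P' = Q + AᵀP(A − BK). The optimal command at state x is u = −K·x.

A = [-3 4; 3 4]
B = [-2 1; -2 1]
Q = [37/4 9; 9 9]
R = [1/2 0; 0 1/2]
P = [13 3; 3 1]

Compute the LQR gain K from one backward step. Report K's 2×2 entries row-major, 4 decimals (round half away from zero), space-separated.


0.7164 -1.5920 -0.3582 0.7960

BᵀP = [-32.0000 -8.0000; 16.0000 4.0000]
S = R + BᵀPB = [1/2 0; 0 1/2] + [80.0000 -40.0000; -40.0000 20.0000] = [80.5000 -40.0000; -40.0000 20.5000]
BᵀPA = [72.0000 -160.0000; -36.0000 80.0000]
K = S⁻¹·BᵀPA = [0.7164 -1.5920; -0.3582 0.7960]
A−BK = [-1.2090 0.0199; 4.7910 0.0199]
AᵀP(A−BK) = [7.5224 -0.7164; -0.7164 1.5920]
P' = Q + AᵀP(A−BK) = [16.7724 8.2836; 8.2836 10.5920]
tr(P') = 27.3644


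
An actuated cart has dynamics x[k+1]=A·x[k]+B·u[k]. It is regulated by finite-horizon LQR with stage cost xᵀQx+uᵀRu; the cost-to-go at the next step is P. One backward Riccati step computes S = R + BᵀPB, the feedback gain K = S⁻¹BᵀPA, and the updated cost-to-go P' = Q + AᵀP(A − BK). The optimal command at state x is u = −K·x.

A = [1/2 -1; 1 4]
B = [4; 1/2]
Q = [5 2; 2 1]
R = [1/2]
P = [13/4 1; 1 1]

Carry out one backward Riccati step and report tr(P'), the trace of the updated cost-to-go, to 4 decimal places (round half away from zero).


BᵀP = [13.5000 4.5000]
S = R + BᵀPB = [1/2] + [56.2500] = [56.7500]
BᵀPA = [11.2500 4.5000]
K = S⁻¹·BᵀPA = [0.1982 0.0793]
A−BK = [-0.2930 -1.3172; 0.9009 3.9604]
AᵀP(A−BK) = [0.5823 2.4829; 2.4829 10.8932]
P' = Q + AᵀP(A−BK) = [5.5823 4.4829; 4.4829 11.8932]
tr(P') = 17.4755

17.4755


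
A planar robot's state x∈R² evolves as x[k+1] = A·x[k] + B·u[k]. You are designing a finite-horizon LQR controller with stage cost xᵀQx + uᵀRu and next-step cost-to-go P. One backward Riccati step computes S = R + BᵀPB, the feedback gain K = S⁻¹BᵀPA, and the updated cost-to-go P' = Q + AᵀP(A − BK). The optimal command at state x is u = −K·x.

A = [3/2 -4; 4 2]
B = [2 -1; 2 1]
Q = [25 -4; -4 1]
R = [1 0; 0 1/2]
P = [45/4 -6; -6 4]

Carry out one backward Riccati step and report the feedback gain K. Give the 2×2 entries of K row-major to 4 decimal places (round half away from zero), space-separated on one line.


BᵀP = [10.5000 -4.0000; -17.2500 10.0000]
S = R + BᵀPB = [1 0; 0 1/2] + [13.0000 -14.5000; -14.5000 27.2500] = [14.0000 -14.5000; -14.5000 27.7500]
BᵀPA = [-0.2500 -50.0000; 14.1250 89.0000]
K = S⁻¹·BᵀPA = [1.1101 -0.5442; 1.0891 2.9229]
A−BK = [0.3689 0.0112; 0.6907 0.1655]
AᵀP(A−BK) = [2.2070 1.0785; 1.0785 4.6564]
P' = Q + AᵀP(A−BK) = [27.2070 -2.9215; -2.9215 5.6564]
tr(P') = 32.8634

1.1101 -0.5442 1.0891 2.9229


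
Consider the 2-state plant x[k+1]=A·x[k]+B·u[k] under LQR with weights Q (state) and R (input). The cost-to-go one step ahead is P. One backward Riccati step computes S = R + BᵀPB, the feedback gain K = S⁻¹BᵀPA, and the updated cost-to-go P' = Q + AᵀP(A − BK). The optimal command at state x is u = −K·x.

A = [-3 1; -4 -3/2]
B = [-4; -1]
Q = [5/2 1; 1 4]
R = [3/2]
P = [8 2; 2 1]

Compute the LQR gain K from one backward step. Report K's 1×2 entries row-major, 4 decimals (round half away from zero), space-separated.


0.9420 -0.1399

BᵀP = [-34.0000 -9.0000]
S = R + BᵀPB = [3/2] + [145.0000] = [146.5000]
BᵀPA = [138.0000 -20.5000]
K = S⁻¹·BᵀPA = [0.9420 -0.1399]
A−BK = [0.7679 0.4403; -3.0580 -1.6399]
AᵀP(A−BK) = [6.0068 2.3106; 2.3106 1.3814]
P' = Q + AᵀP(A−BK) = [8.5068 3.3106; 3.3106 5.3814]
tr(P') = 13.8882


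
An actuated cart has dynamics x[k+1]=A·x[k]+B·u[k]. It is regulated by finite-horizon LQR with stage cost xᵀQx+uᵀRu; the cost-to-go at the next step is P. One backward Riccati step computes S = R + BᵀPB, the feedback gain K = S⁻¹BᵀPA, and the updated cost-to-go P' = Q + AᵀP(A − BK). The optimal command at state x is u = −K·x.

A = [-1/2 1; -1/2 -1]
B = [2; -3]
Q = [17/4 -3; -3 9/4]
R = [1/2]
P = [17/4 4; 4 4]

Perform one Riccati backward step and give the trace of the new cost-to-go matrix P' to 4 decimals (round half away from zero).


8.2102

BᵀP = [-3.5000 -4.0000]
S = R + BᵀPB = [1/2] + [5.0000] = [5.5000]
BᵀPA = [3.7500 0.5000]
K = S⁻¹·BᵀPA = [0.6818 0.0909]
A−BK = [-1.8636 0.8182; 1.5455 -0.7273]
AᵀP(A−BK) = [1.5057 -0.4659; -0.4659 0.2045]
P' = Q + AᵀP(A−BK) = [5.7557 -3.4659; -3.4659 2.4545]
tr(P') = 8.2102


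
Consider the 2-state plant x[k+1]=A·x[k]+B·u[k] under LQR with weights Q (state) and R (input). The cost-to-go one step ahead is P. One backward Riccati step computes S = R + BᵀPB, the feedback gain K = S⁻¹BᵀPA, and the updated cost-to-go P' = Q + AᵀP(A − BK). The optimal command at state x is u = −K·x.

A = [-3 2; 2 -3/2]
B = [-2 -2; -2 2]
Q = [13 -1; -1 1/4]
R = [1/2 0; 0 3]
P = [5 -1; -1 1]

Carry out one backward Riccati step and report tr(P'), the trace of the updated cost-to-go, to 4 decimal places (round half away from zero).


19.2589

BᵀP = [-8.0000 0.0000; -12.0000 4.0000]
S = R + BᵀPB = [1/2 0; 0 3] + [16.0000 16.0000; 16.0000 32.0000] = [16.5000 16.0000; 16.0000 35.0000]
BᵀPA = [24.0000 -16.0000; 44.0000 -30.0000]
K = S⁻¹·BᵀPA = [0.4230 -0.2488; 1.0638 -0.7434]
A−BK = [-0.0264 0.0156; 0.7185 -0.5109]
AᵀP(A−BK) = [4.0420 -2.8188; -2.8188 1.9670]
P' = Q + AᵀP(A−BK) = [17.0420 -3.8188; -3.8188 2.2170]
tr(P') = 19.2589


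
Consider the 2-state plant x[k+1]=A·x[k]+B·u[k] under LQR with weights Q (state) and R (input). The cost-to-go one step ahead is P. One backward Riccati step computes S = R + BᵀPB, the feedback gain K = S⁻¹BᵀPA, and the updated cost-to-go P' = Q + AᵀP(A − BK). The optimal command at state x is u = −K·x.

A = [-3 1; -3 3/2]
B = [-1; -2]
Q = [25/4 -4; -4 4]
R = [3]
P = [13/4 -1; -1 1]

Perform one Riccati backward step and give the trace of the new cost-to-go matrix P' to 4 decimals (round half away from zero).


24.5000

BᵀP = [-1.2500 -1.0000]
S = R + BᵀPB = [3] + [3.2500] = [6.2500]
BᵀPA = [6.7500 -2.7500]
K = S⁻¹·BᵀPA = [1.0800 -0.4400]
A−BK = [-1.9200 0.5600; -0.8400 0.6200]
AᵀP(A−BK) = [12.9600 -3.7800; -3.7800 1.2900]
P' = Q + AᵀP(A−BK) = [19.2100 -7.7800; -7.7800 5.2900]
tr(P') = 24.5000


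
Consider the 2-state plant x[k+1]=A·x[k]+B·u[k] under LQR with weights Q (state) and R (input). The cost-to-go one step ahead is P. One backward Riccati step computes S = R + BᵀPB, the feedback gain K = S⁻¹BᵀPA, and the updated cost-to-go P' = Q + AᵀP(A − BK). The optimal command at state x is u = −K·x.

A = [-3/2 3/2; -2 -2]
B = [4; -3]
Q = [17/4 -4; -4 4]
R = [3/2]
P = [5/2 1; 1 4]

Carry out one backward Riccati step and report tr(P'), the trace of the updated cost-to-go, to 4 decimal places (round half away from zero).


37.8084

BᵀP = [7.0000 -8.0000]
S = R + BᵀPB = [3/2] + [52.0000] = [53.5000]
BᵀPA = [5.5000 26.5000]
K = S⁻¹·BᵀPA = [0.1028 0.4953]
A−BK = [-1.9112 -0.4813; -1.6916 -0.5140]
AᵀP(A−BK) = [27.0596 7.6507; 7.6507 2.4988]
P' = Q + AᵀP(A−BK) = [31.3096 3.6507; 3.6507 6.4988]
tr(P') = 37.8084


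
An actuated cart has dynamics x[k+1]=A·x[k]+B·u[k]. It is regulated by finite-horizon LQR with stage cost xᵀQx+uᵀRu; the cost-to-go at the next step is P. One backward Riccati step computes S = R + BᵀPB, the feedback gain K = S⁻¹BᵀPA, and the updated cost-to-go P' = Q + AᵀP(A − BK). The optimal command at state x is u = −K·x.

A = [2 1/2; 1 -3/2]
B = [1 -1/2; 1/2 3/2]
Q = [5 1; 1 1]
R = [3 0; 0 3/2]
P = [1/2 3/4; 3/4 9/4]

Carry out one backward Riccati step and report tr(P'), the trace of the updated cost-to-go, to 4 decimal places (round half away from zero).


BᵀP = [0.8750 1.8750; 0.8750 3.0000]
S = R + BᵀPB = [3 0; 0 3/2] + [1.8125 2.3750; 2.3750 4.0625] = [4.8125 2.3750; 2.3750 5.5625]
BᵀPA = [3.6250 -2.3750; 4.7500 -4.0625]
K = S⁻¹·BᵀPA = [0.4204 -0.1686; 0.6744 -0.6583]
A−BK = [1.9168 0.3394; -0.2219 -0.4282]
AᵀP(A−BK) = [2.5225 -1.0116; -1.0116 0.9875]
P' = Q + AᵀP(A−BK) = [7.5225 -0.0116; -0.0116 1.9875]
tr(P') = 9.5100

9.5100


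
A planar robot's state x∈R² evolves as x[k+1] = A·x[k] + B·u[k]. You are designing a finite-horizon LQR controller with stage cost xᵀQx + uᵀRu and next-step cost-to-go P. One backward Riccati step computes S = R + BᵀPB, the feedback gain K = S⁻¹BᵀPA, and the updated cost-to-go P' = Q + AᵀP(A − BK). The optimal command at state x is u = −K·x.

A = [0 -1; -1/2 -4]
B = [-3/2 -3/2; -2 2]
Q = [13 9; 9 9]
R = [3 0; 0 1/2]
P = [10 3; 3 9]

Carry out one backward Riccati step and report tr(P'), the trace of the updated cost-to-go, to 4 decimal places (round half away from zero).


BᵀP = [-21.0000 -22.5000; -9.0000 13.5000]
S = R + BᵀPB = [3 0; 0 1/2] + [76.5000 -13.5000; -13.5000 40.5000] = [79.5000 -13.5000; -13.5000 41.0000]
BᵀPA = [11.2500 111.0000; -6.7500 -45.0000]
K = S⁻¹·BᵀPA = [0.1203 1.2815; -0.1250 -0.6756]
A−BK = [-0.0071 -0.0912; -0.0094 -0.0858]
AᵀP(A−BK) = [0.0529 0.5228; 0.5228 5.3512]
P' = Q + AᵀP(A−BK) = [13.0529 9.5228; 9.5228 14.3512]
tr(P') = 27.4041

27.4041


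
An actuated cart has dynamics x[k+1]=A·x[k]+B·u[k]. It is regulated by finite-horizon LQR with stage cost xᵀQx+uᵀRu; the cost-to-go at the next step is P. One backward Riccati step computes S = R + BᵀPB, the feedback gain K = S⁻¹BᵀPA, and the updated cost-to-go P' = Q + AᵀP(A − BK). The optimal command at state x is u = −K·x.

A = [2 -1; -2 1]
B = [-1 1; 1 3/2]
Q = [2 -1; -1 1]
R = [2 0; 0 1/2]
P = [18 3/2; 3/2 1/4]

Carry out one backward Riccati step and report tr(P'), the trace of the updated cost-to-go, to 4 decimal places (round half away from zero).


6.1517

BᵀP = [-16.5000 -1.2500; 20.2500 1.8750]
S = R + BᵀPB = [2 0; 0 1/2] + [15.2500 -18.3750; -18.3750 23.0625] = [17.2500 -18.3750; -18.3750 23.5625]
BᵀPA = [-30.5000 15.2500; 36.7500 -18.3750]
K = S⁻¹·BᵀPA = [-0.6303 0.3152; 1.0681 -0.5341]
A−BK = [0.3015 -0.1508; -2.9718 1.4859]
AᵀP(A−BK) = [2.5213 -1.2607; -1.2607 0.6303]
P' = Q + AᵀP(A−BK) = [4.5213 -2.2607; -2.2607 1.6303]
tr(P') = 6.1517


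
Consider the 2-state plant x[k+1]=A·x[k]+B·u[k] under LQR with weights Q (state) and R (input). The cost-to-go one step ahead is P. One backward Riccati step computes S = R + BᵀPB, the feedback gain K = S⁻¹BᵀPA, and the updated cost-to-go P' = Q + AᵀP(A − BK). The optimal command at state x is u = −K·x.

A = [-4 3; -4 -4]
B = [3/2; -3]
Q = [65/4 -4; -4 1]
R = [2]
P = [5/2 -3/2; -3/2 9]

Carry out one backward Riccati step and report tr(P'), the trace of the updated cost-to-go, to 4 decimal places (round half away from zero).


89.9085

BᵀP = [8.2500 -29.2500]
S = R + BᵀPB = [2] + [100.1250] = [102.1250]
BᵀPA = [84.0000 141.7500]
K = S⁻¹·BᵀPA = [0.8225 1.3880]
A−BK = [-5.2338 0.9180; -1.5324 0.1640]
AᵀP(A−BK) = [66.9082 -8.5924; -8.5924 5.7503]
P' = Q + AᵀP(A−BK) = [83.1582 -12.5924; -12.5924 6.7503]
tr(P') = 89.9085


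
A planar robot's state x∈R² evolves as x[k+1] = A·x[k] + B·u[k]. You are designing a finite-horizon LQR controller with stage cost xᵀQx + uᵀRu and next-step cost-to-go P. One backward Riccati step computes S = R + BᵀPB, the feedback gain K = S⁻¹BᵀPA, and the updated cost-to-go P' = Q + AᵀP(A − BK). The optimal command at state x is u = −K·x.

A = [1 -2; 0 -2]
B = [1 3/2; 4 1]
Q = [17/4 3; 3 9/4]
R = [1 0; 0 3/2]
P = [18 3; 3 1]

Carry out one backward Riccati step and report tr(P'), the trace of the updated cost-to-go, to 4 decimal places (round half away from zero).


8.9643

BᵀP = [30.0000 7.0000; 30.0000 5.5000]
S = R + BᵀPB = [1 0; 0 3/2] + [58.0000 52.0000; 52.0000 50.5000] = [59.0000 52.0000; 52.0000 52.0000]
BᵀPA = [30.0000 -74.0000; 30.0000 -71.0000]
K = S⁻¹·BᵀPA = [0.0000 -0.4286; 0.5769 -0.9368]
A−BK = [0.1346 -0.1662; -0.5769 0.6511]
AᵀP(A−BK) = [0.6923 -1.0385; -1.0385 1.7720]
P' = Q + AᵀP(A−BK) = [4.9423 1.9615; 1.9615 4.0220]
tr(P') = 8.9643


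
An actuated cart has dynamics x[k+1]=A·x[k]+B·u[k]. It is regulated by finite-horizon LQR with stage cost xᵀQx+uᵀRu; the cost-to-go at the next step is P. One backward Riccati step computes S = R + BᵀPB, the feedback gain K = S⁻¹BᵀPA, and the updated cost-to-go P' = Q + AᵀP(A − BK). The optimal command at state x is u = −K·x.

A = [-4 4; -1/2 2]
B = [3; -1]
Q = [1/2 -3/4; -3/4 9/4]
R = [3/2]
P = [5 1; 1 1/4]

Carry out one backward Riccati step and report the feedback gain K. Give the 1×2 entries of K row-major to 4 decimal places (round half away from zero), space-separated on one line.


-1.4080 1.5092

BᵀP = [14.0000 2.7500]
S = R + BᵀPB = [3/2] + [39.2500] = [40.7500]
BᵀPA = [-57.3750 61.5000]
K = S⁻¹·BᵀPA = [-1.4080 1.5092]
A−BK = [0.2239 -0.5276; -1.9080 3.5092]
AᵀP(A−BK) = [3.2799 -3.6595; -3.6595 4.1840]
P' = Q + AᵀP(A−BK) = [3.7799 -4.4095; -4.4095 6.4340]
tr(P') = 10.2140


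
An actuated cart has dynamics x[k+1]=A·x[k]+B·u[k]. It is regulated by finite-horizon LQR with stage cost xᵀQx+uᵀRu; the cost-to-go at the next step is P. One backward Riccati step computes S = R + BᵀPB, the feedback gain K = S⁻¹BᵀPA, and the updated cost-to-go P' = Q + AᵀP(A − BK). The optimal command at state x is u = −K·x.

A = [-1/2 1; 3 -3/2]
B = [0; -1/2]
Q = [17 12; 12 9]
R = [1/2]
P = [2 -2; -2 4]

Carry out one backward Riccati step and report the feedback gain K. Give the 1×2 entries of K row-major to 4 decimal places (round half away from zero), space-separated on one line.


-4.3333 2.6667

BᵀP = [1.0000 -2.0000]
S = R + BᵀPB = [1/2] + [1.0000] = [1.5000]
BᵀPA = [-6.5000 4.0000]
K = S⁻¹·BᵀPA = [-4.3333 2.6667]
A−BK = [-0.5000 1.0000; 0.8333 -0.1667]
AᵀP(A−BK) = [14.3333 -9.1667; -9.1667 6.3333]
P' = Q + AᵀP(A−BK) = [31.3333 2.8333; 2.8333 15.3333]
tr(P') = 46.6667


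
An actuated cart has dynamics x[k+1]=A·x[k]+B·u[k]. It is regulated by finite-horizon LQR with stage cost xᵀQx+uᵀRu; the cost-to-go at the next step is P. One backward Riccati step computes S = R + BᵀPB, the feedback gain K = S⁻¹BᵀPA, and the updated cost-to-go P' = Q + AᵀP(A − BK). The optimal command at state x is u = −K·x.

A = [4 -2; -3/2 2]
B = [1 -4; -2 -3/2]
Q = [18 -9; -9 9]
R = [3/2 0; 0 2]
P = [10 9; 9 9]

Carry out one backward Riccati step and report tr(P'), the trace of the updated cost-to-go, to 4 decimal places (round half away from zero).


BᵀP = [-8.0000 -9.0000; -53.5000 -49.5000]
S = R + BᵀPB = [3/2 0; 0 2] + [10.0000 45.5000; 45.5000 288.2500] = [11.5000 45.5000; 45.5000 290.2500]
BᵀPA = [-18.5000 -2.0000; -139.7500 8.0000]
K = S⁻¹·BᵀPA = [0.7802 -0.7451; -0.6038 0.1444]
A−BK = [0.8047 -0.6774; -0.8453 0.7264]
AᵀP(A−BK) = [2.3045 -1.6093; -1.6093 1.3549]
P' = Q + AᵀP(A−BK) = [20.3045 -10.6093; -10.6093 10.3549]
tr(P') = 30.6594

30.6594


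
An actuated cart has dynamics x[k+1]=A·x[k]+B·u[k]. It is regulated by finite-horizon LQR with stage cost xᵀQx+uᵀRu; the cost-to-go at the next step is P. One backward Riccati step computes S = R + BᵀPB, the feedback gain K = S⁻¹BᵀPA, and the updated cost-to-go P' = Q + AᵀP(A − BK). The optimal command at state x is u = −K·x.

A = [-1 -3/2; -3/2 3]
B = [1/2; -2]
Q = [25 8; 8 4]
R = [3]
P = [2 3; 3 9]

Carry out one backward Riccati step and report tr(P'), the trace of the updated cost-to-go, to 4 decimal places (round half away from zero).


BᵀP = [-5.0000 -16.5000]
S = R + BᵀPB = [3] + [30.5000] = [33.5000]
BᵀPA = [29.7500 -42.0000]
K = S⁻¹·BᵀPA = [0.8881 -1.2537]
A−BK = [-1.4440 -0.8731; 0.2761 0.4925]
AᵀP(A−BK) = [4.8302 -2.4515; -2.4515 5.8433]
P' = Q + AᵀP(A−BK) = [29.8302 5.5485; 5.5485 9.8433]
tr(P') = 39.6735

39.6735


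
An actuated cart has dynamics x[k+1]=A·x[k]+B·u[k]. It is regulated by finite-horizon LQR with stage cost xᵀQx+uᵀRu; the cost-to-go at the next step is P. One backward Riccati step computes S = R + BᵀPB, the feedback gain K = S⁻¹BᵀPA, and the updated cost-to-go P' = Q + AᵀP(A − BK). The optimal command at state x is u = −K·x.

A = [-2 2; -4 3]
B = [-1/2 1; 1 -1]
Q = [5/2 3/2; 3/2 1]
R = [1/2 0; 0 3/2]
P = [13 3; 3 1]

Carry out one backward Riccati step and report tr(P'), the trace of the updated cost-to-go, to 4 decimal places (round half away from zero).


62.6803

BᵀP = [-3.5000 -0.5000; 10.0000 2.0000]
S = R + BᵀPB = [1/2 0; 0 3/2] + [1.2500 -3.0000; -3.0000 8.0000] = [1.7500 -3.0000; -3.0000 9.5000]
BᵀPA = [9.0000 -8.5000; -28.0000 26.0000]
K = S⁻¹·BᵀPA = [0.1967 -0.3607; -2.8852 2.6230]
A−BK = [0.9836 -0.8033; -7.0820 5.9836]
AᵀP(A−BK) = [33.4426 -29.3115; -29.3115 25.7377]
P' = Q + AᵀP(A−BK) = [35.9426 -27.8115; -27.8115 26.7377]
tr(P') = 62.6803


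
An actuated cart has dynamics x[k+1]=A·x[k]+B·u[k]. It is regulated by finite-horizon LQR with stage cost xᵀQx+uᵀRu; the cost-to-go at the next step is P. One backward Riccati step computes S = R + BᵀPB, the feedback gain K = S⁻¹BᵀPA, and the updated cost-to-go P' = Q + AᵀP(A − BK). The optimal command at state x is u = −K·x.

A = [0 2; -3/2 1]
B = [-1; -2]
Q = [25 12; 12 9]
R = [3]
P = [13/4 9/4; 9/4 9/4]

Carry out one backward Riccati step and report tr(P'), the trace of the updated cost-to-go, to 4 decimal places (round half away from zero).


38.6701

BᵀP = [-7.7500 -6.7500]
S = R + BᵀPB = [3] + [21.2500] = [24.2500]
BᵀPA = [10.1250 -22.2500]
K = S⁻¹·BᵀPA = [0.4175 -0.9175]
A−BK = [0.4175 1.0825; -0.6649 -0.8351]
AᵀP(A−BK) = [0.8351 -0.8351; -0.8351 3.8351]
P' = Q + AᵀP(A−BK) = [25.8351 11.1649; 11.1649 12.8351]
tr(P') = 38.6701


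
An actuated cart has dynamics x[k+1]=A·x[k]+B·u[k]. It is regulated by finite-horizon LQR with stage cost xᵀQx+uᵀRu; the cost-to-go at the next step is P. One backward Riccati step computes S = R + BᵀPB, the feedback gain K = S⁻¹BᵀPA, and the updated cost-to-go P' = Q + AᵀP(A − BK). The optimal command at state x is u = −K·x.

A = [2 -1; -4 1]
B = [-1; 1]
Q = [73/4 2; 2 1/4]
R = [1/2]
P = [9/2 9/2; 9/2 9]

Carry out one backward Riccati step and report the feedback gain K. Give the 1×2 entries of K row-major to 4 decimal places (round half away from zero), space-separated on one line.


BᵀP = [0.0000 4.5000]
S = R + BᵀPB = [1/2] + [4.5000] = [5.0000]
BᵀPA = [-18.0000 4.5000]
K = S⁻¹·BᵀPA = [-3.6000 0.9000]
A−BK = [-1.6000 -0.1000; -0.4000 0.1000]
AᵀP(A−BK) = [25.2000 -1.8000; -1.8000 0.4500]
P' = Q + AᵀP(A−BK) = [43.4500 0.2000; 0.2000 0.7000]
tr(P') = 44.1500

-3.6000 0.9000


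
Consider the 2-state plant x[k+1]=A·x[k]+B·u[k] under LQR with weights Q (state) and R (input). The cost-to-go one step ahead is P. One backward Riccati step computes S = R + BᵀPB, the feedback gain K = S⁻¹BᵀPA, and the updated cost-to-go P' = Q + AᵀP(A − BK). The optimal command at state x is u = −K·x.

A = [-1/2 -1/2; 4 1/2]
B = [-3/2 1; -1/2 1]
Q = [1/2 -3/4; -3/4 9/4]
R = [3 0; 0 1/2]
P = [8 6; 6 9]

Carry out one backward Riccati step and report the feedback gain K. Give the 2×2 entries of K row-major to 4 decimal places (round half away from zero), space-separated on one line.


BᵀP = [-15.0000 -13.5000; 14.0000 15.0000]
S = R + BᵀPB = [3 0; 0 1/2] + [29.2500 -28.5000; -28.5000 29.0000] = [32.2500 -28.5000; -28.5000 29.5000]
BᵀPA = [-46.5000 0.7500; 53.0000 0.5000]
K = S⁻¹·BᵀPA = [0.9973 0.2615; 2.7601 0.2695]
A−BK = [-1.7642 -0.3774; 1.7385 0.3612]
AᵀP(A−BK) = [22.0889 4.3720; 4.3720 0.9191]
P' = Q + AᵀP(A−BK) = [22.5889 3.6220; 3.6220 3.1691]
tr(P') = 25.7581

0.9973 0.2615 2.7601 0.2695


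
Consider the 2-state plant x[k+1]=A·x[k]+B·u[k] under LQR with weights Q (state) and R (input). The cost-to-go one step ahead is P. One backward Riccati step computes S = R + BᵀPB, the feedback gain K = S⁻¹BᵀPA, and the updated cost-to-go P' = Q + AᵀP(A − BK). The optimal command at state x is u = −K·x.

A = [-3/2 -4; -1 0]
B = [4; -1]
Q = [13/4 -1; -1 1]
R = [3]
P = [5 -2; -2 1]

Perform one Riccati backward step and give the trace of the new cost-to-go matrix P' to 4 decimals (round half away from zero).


BᵀP = [22.0000 -9.0000]
S = R + BᵀPB = [3] + [97.0000] = [100.0000]
BᵀPA = [-24.0000 -88.0000]
K = S⁻¹·BᵀPA = [-0.2400 -0.8800]
A−BK = [-0.5400 -0.4800; -1.2400 -0.8800]
AᵀP(A−BK) = [0.4900 0.8800; 0.8800 2.5600]
P' = Q + AᵀP(A−BK) = [3.7400 -0.1200; -0.1200 3.5600]
tr(P') = 7.3000

7.3000


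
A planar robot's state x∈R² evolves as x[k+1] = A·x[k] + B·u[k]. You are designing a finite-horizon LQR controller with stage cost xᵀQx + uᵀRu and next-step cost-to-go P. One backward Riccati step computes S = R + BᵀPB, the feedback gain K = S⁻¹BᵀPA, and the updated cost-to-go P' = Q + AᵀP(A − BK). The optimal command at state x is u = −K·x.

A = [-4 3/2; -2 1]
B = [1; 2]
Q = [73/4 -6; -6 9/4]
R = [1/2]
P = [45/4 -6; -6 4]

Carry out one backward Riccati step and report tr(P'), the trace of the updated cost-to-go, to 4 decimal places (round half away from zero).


BᵀP = [-0.7500 2.0000]
S = R + BᵀPB = [1/2] + [3.2500] = [3.7500]
BᵀPA = [-1.0000 0.8750]
K = S⁻¹·BᵀPA = [-0.2667 0.2333]
A−BK = [-3.7333 1.2667; -1.4667 0.5333]
AᵀP(A−BK) = [99.7333 -33.2667; -33.2667 11.1083]
P' = Q + AᵀP(A−BK) = [117.9833 -39.2667; -39.2667 13.3583]
tr(P') = 131.3417

131.3417


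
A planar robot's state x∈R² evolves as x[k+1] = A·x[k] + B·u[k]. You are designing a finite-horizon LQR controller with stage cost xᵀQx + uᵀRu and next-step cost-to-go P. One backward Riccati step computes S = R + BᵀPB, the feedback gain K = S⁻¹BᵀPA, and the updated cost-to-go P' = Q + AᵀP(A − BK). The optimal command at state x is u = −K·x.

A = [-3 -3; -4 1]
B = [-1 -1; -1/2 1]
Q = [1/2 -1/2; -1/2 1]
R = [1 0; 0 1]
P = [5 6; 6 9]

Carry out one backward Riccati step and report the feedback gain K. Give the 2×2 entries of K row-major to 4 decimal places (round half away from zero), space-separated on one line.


4.3973 1.1096 -1.3356 0.9247

BᵀP = [-8.0000 -10.5000; 1.0000 3.0000]
S = R + BᵀPB = [1 0; 0 1] + [13.2500 -2.5000; -2.5000 2.0000] = [14.2500 -2.5000; -2.5000 3.0000]
BᵀPA = [66.0000 13.5000; -15.0000 0.0000]
K = S⁻¹·BᵀPA = [4.3973 1.1096; -1.3356 0.9247]
A−BK = [0.0616 -0.9658; -0.4658 0.6301]
AᵀP(A−BK) = [22.7466 3.6370; 3.6370 3.0205]
P' = Q + AᵀP(A−BK) = [23.2466 3.1370; 3.1370 4.0205]
tr(P') = 27.2671


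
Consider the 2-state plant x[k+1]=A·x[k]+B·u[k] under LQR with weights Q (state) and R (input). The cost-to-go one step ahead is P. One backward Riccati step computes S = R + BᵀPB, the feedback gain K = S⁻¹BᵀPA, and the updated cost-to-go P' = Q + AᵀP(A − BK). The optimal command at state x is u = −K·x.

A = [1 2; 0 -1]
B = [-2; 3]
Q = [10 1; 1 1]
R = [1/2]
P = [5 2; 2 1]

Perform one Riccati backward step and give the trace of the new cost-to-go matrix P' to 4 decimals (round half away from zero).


BᵀP = [-4.0000 -1.0000]
S = R + BᵀPB = [1/2] + [5.0000] = [5.5000]
BᵀPA = [-4.0000 -7.0000]
K = S⁻¹·BᵀPA = [-0.7273 -1.2727]
A−BK = [-0.4545 -0.5455; 2.1818 2.8182]
AᵀP(A−BK) = [2.0909 2.9091; 2.9091 4.0909]
P' = Q + AᵀP(A−BK) = [12.0909 3.9091; 3.9091 5.0909]
tr(P') = 17.1818

17.1818


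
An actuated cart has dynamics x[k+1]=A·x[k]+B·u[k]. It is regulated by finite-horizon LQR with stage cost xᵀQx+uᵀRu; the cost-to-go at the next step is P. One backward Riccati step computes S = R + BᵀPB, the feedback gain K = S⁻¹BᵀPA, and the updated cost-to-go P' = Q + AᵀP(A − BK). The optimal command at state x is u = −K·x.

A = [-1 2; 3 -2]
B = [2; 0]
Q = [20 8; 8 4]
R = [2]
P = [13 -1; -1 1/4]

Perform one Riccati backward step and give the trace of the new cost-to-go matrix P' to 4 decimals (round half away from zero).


BᵀP = [26.0000 -2.0000]
S = R + BᵀPB = [2] + [52.0000] = [54.0000]
BᵀPA = [-32.0000 56.0000]
K = S⁻¹·BᵀPA = [-0.5926 1.0370]
A−BK = [0.1852 -0.0741; 3.0000 -2.0000]
AᵀP(A−BK) = [2.2870 -2.3148; -2.3148 2.9259]
P' = Q + AᵀP(A−BK) = [22.2870 5.6852; 5.6852 6.9259]
tr(P') = 29.2130

29.2130


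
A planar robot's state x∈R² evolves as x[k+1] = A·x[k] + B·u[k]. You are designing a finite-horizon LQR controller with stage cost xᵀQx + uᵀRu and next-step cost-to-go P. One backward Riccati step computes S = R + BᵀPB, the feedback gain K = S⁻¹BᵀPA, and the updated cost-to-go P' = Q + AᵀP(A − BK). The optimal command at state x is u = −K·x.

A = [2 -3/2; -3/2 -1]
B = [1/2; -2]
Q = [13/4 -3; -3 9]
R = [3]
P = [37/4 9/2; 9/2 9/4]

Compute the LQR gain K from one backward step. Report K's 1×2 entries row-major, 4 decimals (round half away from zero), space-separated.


-1.0118 1.6588

BᵀP = [-4.3750 -2.2500]
S = R + BᵀPB = [3] + [2.3125] = [5.3125]
BᵀPA = [-5.3750 8.8125]
K = S⁻¹·BᵀPA = [-1.0118 1.6588]
A−BK = [2.5059 -2.3294; -3.5235 2.3176]
AᵀP(A−BK) = [9.6243 -14.3338; -14.3338 21.9441]
P' = Q + AᵀP(A−BK) = [12.8743 -17.3338; -17.3338 30.9441]
tr(P') = 43.8184


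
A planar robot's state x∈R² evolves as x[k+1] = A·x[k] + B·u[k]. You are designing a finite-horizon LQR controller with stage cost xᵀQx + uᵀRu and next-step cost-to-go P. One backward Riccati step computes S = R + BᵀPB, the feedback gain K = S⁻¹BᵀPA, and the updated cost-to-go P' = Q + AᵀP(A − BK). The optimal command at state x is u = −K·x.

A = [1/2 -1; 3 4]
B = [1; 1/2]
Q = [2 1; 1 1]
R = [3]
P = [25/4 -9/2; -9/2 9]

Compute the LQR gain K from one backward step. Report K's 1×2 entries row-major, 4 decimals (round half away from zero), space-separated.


BᵀP = [4.0000 0.0000]
S = R + BᵀPB = [3] + [4.0000] = [7.0000]
BᵀPA = [2.0000 -4.0000]
K = S⁻¹·BᵀPA = [0.2857 -0.5714]
A−BK = [0.2143 -0.4286; 2.8571 4.2857]
AᵀP(A−BK) = [68.4911 110.5179; 110.5179 183.9643]
P' = Q + AᵀP(A−BK) = [70.4911 111.5179; 111.5179 184.9643]
tr(P') = 255.4554

0.2857 -0.5714


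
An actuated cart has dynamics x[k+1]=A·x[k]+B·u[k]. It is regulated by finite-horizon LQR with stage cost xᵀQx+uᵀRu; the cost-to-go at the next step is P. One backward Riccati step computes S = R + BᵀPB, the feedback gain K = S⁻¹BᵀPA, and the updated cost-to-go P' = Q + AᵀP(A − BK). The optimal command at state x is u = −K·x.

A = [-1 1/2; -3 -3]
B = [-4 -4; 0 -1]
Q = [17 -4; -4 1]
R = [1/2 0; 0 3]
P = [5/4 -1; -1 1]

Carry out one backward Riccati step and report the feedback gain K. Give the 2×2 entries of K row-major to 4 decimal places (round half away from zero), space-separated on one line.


BᵀP = [-5.0000 4.0000; -4.0000 3.0000]
S = R + BᵀPB = [1/2 0; 0 3] + [20.0000 16.0000; 16.0000 13.0000] = [20.5000 16.0000; 16.0000 16.0000]
BᵀPA = [-7.0000 -14.5000; -5.0000 -11.0000]
K = S⁻¹·BᵀPA = [-0.4444 -0.7778; 0.1319 0.0903]
A−BK = [-2.2500 -2.2500; -2.8681 -2.9097]
AᵀP(A−BK) = [1.7986 1.8819; 1.8819 2.0278]
P' = Q + AᵀP(A−BK) = [18.7986 -2.1181; -2.1181 3.0278]
tr(P') = 21.8264

-0.4444 -0.7778 0.1319 0.0903


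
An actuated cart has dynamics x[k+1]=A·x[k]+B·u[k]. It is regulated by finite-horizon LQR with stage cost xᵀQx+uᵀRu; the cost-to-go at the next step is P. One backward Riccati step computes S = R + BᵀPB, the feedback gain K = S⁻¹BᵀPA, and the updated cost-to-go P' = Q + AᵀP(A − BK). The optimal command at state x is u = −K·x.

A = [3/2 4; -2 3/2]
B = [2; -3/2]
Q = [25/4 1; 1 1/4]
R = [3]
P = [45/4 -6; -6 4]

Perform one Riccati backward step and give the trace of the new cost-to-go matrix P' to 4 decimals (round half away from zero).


BᵀP = [31.5000 -18.0000]
S = R + BᵀPB = [3] + [90.0000] = [93.0000]
BᵀPA = [83.2500 99.0000]
K = S⁻¹·BᵀPA = [0.8952 1.0645]
A−BK = [-0.2903 1.8710; -0.6573 3.0968]
AᵀP(A−BK) = [2.7903 1.3790; 1.3790 11.6129]
P' = Q + AᵀP(A−BK) = [9.0403 2.3790; 2.3790 11.8629]
tr(P') = 20.9032

20.9032


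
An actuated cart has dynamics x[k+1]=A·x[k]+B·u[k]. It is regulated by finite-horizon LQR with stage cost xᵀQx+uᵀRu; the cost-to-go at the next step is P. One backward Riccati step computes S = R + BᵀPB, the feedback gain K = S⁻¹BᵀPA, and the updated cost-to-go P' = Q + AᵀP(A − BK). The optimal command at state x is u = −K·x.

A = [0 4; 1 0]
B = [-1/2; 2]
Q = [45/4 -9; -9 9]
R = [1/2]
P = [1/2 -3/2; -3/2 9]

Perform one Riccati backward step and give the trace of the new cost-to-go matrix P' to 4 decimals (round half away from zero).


BᵀP = [-3.2500 18.7500]
S = R + BᵀPB = [1/2] + [39.1250] = [39.6250]
BᵀPA = [18.7500 -13.0000]
K = S⁻¹·BᵀPA = [0.4732 -0.3281]
A−BK = [0.2366 3.8360; 0.0536 0.6562]
AᵀP(A−BK) = [0.1278 0.1514; 0.1514 3.7350]
P' = Q + AᵀP(A−BK) = [11.3778 -8.8486; -8.8486 12.7350]
tr(P') = 24.1128

24.1128


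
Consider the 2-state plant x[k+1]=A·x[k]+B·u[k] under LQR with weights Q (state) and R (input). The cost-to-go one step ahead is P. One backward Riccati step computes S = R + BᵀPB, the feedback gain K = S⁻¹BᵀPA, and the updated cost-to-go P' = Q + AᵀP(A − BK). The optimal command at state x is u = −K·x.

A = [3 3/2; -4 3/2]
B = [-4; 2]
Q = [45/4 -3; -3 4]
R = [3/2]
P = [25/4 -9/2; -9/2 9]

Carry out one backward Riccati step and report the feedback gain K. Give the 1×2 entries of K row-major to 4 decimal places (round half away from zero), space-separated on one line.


BᵀP = [-34.0000 36.0000]
S = R + BᵀPB = [3/2] + [208.0000] = [209.5000]
BᵀPA = [-246.0000 3.0000]
K = S⁻¹·BᵀPA = [-1.1742 0.0143]
A−BK = [-1.6969 1.5573; -1.6516 1.4714]
AᵀP(A−BK) = [19.3908 -15.6023; -15.6023 14.0195]
P' = Q + AᵀP(A−BK) = [30.6408 -18.6023; -18.6023 18.0195]
tr(P') = 48.6604

-1.1742 0.0143


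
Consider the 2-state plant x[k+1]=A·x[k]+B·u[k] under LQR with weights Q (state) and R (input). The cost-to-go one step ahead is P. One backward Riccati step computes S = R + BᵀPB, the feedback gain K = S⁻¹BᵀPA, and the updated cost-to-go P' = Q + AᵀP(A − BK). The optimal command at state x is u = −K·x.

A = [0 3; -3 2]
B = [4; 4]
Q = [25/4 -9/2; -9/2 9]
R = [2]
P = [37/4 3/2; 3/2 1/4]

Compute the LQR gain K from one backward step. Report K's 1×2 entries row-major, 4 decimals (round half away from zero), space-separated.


BᵀP = [43.0000 7.0000]
S = R + BᵀPB = [2] + [200.0000] = [202.0000]
BᵀPA = [-21.0000 143.0000]
K = S⁻¹·BᵀPA = [-0.1040 0.7079]
A−BK = [0.4158 0.1683; -2.5842 -0.8317]
AᵀP(A−BK) = [0.0668 -0.1337; -0.1337 1.0173]
P' = Q + AᵀP(A−BK) = [6.3168 -4.6337; -4.6337 10.0173]
tr(P') = 16.3342

-0.1040 0.7079


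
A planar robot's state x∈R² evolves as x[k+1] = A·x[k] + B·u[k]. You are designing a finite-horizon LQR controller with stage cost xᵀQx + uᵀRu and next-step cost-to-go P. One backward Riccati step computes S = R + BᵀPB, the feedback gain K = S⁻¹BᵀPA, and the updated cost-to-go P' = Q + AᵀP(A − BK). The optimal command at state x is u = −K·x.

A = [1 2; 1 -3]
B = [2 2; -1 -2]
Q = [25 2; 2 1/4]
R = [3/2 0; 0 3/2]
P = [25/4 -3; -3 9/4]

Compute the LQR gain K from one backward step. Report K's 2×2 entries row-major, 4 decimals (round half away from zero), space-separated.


BᵀP = [15.5000 -8.2500; 18.5000 -10.5000]
S = R + BᵀPB = [3/2 0; 0 3/2] + [39.2500 47.5000; 47.5000 58.0000] = [40.7500 47.5000; 47.5000 59.5000]
BᵀPA = [7.2500 55.7500; 8.0000 68.5000]
K = S⁻¹·BᵀPA = [0.3051 0.3764; -0.1091 0.8508]
A−BK = [0.6080 -0.4543; 1.0869 -0.9220]
AᵀP(A−BK) = [1.1609 -0.7851; -0.7851 1.9878]
P' = Q + AᵀP(A−BK) = [26.1609 1.2149; 1.2149 2.2378]
tr(P') = 28.3987

0.3051 0.3764 -0.1091 0.8508


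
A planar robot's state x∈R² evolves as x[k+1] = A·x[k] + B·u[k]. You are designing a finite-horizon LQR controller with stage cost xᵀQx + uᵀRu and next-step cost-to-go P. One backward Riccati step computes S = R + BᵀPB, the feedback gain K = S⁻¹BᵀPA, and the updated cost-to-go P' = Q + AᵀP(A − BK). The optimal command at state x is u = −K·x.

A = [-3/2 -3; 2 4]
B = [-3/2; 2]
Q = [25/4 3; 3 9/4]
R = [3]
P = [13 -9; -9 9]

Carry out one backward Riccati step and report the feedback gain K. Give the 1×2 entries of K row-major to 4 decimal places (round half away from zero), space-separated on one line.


BᵀP = [-37.5000 31.5000]
S = R + BᵀPB = [3] + [119.2500] = [122.2500]
BᵀPA = [119.2500 238.5000]
K = S⁻¹·BᵀPA = [0.9755 1.9509]
A−BK = [-0.0368 -0.0736; 0.0491 0.0982]
AᵀP(A−BK) = [2.9264 5.8528; 5.8528 11.7055]
P' = Q + AᵀP(A−BK) = [9.1764 8.8528; 8.8528 13.9555]
tr(P') = 23.1319

0.9755 1.9509


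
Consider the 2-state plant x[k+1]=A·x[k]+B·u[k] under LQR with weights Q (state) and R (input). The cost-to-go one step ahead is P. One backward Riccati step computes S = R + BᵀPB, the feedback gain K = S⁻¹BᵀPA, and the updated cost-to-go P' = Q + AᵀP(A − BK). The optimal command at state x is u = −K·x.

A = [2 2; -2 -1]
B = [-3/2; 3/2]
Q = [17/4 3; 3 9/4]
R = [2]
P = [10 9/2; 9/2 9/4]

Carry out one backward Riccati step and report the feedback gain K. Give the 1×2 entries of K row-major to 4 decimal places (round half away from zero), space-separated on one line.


-1.0470 -1.4094

BᵀP = [-8.2500 -3.3750]
S = R + BᵀPB = [2] + [7.3125] = [9.3125]
BᵀPA = [-9.7500 -13.1250]
K = S⁻¹·BᵀPA = [-1.0470 -1.4094]
A−BK = [0.4295 -0.1141; -0.4295 1.1141]
AᵀP(A−BK) = [2.7919 3.7584; 3.7584 5.7517]
P' = Q + AᵀP(A−BK) = [7.0419 6.7584; 6.7584 8.0017]
tr(P') = 15.0436


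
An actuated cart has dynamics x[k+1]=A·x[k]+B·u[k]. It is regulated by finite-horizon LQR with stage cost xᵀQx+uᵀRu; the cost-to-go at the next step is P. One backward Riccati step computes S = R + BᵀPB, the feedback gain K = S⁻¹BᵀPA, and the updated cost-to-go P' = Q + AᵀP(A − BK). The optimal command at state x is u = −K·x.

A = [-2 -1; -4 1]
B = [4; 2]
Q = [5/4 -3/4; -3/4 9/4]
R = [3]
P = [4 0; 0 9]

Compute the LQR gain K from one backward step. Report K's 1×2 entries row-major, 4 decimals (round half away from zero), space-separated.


-1.0097 0.0194

BᵀP = [16.0000 18.0000]
S = R + BᵀPB = [3] + [100.0000] = [103.0000]
BᵀPA = [-104.0000 2.0000]
K = S⁻¹·BᵀPA = [-1.0097 0.0194]
A−BK = [2.0388 -1.0777; -1.9806 0.9612]
AᵀP(A−BK) = [54.9903 -25.9806; -25.9806 12.9612]
P' = Q + AᵀP(A−BK) = [56.2403 -26.7306; -26.7306 15.2112]
tr(P') = 71.4515


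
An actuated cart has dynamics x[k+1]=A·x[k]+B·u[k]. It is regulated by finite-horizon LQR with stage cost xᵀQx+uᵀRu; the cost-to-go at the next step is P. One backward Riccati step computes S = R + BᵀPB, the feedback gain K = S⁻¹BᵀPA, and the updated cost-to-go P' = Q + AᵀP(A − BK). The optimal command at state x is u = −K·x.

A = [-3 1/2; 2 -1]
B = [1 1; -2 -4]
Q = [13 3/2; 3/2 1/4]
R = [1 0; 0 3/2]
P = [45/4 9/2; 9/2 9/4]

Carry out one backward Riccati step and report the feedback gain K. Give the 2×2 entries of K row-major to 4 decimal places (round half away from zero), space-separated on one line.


-3.0619 0.3247 1.4227 0.0309

BᵀP = [2.2500 0.0000; -6.7500 -4.5000]
S = R + BᵀPB = [1 0; 0 3/2] + [2.2500 2.2500; 2.2500 11.2500] = [3.2500 2.2500; 2.2500 12.7500]
BᵀPA = [-6.7500 1.1250; 11.2500 1.1250]
K = S⁻¹·BᵀPA = [-3.0619 0.3247; 1.4227 0.0309]
A−BK = [-1.3608 0.1443; 1.5670 -0.2268]
AᵀP(A−BK) = [19.5773 -1.5309; -1.5309 0.1624]
P' = Q + AᵀP(A−BK) = [32.5773 -0.0309; -0.0309 0.4124]
tr(P') = 32.9897


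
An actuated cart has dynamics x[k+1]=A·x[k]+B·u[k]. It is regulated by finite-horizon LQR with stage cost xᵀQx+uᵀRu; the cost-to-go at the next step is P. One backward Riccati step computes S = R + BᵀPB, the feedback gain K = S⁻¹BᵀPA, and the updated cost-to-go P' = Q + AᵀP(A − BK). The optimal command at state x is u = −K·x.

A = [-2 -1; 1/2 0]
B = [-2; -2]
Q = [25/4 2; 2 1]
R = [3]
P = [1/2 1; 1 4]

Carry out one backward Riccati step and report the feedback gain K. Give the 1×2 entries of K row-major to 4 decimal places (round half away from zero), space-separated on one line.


BᵀP = [-3.0000 -10.0000]
S = R + BᵀPB = [3] + [26.0000] = [29.0000]
BᵀPA = [1.0000 3.0000]
K = S⁻¹·BᵀPA = [0.0345 0.1034]
A−BK = [-1.9310 -0.7931; 0.5690 0.2069]
AᵀP(A−BK) = [0.9655 0.3966; 0.3966 0.1897]
P' = Q + AᵀP(A−BK) = [7.2155 2.3966; 2.3966 1.1897]
tr(P') = 8.4052

0.0345 0.1034


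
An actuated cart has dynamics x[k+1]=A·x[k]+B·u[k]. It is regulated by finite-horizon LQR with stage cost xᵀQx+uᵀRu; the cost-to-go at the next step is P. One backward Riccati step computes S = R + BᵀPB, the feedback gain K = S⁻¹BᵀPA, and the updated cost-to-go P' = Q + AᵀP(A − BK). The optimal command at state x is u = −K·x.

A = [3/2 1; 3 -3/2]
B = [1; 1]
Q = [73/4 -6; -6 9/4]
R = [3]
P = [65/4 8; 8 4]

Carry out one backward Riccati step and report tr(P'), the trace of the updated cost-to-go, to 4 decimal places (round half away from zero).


BᵀP = [24.2500 12.0000]
S = R + BᵀPB = [3] + [36.2500] = [39.2500]
BᵀPA = [72.3750 6.2500]
K = S⁻¹·BᵀPA = [1.8439 0.1592]
A−BK = [-0.3439 0.8408; 1.1561 -1.6592]
AᵀP(A−BK) = [11.1067 0.8503; 0.8503 0.2548]
P' = Q + AᵀP(A−BK) = [29.3567 -5.1497; -5.1497 2.5048]
tr(P') = 31.8615

31.8615


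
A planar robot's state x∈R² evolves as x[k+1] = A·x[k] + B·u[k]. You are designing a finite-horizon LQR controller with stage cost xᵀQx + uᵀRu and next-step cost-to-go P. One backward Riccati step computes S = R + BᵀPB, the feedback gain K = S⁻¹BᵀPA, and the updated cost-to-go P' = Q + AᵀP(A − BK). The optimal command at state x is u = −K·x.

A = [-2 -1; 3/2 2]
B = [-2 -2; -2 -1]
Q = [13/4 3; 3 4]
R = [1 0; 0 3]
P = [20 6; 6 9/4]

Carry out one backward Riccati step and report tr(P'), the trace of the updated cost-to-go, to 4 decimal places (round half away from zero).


BᵀP = [-52.0000 -16.5000; -46.0000 -14.2500]
S = R + BᵀPB = [1 0; 0 3] + [137.0000 120.5000; 120.5000 106.2500] = [138.0000 120.5000; 120.5000 109.2500]
BᵀPA = [79.2500 19.0000; 70.6250 17.5000]
K = S⁻¹·BᵀPA = [0.2656 -0.0593; 0.3535 0.2256]
A−BK = [-0.7618 -0.6674; 2.3847 2.1070]
AᵀP(A−BK) = [3.0475 2.5173; 2.5173 2.1789]
P' = Q + AᵀP(A−BK) = [6.2975 5.5173; 5.5173 6.1789]
tr(P') = 12.4764

12.4764


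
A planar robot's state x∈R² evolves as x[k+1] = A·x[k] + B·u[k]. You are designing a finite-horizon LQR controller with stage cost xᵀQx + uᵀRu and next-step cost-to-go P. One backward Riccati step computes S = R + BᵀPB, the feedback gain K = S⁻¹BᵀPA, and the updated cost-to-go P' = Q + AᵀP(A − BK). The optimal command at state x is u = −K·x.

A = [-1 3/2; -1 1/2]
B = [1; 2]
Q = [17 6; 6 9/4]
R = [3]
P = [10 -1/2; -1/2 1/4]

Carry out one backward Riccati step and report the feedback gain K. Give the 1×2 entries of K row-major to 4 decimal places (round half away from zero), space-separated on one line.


-0.7500 1.1250

BᵀP = [9.0000 0.0000]
S = R + BᵀPB = [3] + [9.0000] = [12.0000]
BᵀPA = [-9.0000 13.5000]
K = S⁻¹·BᵀPA = [-0.7500 1.1250]
A−BK = [-0.2500 0.3750; 0.5000 -1.7500]
AᵀP(A−BK) = [2.5000 -4.0000; -4.0000 6.6250]
P' = Q + AᵀP(A−BK) = [19.5000 2.0000; 2.0000 8.8750]
tr(P') = 28.3750
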